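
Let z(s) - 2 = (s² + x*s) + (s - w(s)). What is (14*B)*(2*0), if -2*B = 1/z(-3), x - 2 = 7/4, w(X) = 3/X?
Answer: 0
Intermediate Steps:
x = 15/4 (x = 2 + 7/4 = 15/4 ≈ 3.7500)
z(s) = 2 + s² - 3/s + 19*s/4 (z(s) = 2 + ((s² + 15*s/4) + (s - 3/s)) = 2 + (s² - 3/s + 19*s/4) = 2 + s² - 3/s + 19*s/4)
B = 2/9 (B = -1/(2*(2 + (-3)² - 3/(-3) + (19/4)*(-3))) = -1/(2*(2 + 9 - 3*(-⅓) - 57/4)) = -1/(2*(2 + 9 + 1 - 57/4)) = -1/(2*(-9/4)) = -½*(-4/9) = 2/9 ≈ 0.22222)
(14*B)*(2*0) = (14*(2/9))*(2*0) = (28/9)*0 = 0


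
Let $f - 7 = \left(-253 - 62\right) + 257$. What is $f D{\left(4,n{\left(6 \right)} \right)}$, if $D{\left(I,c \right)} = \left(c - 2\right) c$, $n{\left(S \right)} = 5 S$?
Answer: $-42840$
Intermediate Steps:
$f = -51$ ($f = 7 + \left(\left(-253 - 62\right) + 257\right) = 7 + \left(-315 + 257\right) = 7 - 58 = -51$)
$D{\left(I,c \right)} = c \left(-2 + c\right)$ ($D{\left(I,c \right)} = \left(-2 + c\right) c = c \left(-2 + c\right)$)
$f D{\left(4,n{\left(6 \right)} \right)} = - 51 \cdot 5 \cdot 6 \left(-2 + 5 \cdot 6\right) = - 51 \cdot 30 \left(-2 + 30\right) = - 51 \cdot 30 \cdot 28 = \left(-51\right) 840 = -42840$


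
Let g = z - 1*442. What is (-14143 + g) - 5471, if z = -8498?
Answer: -28554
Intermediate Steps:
g = -8940 (g = -8498 - 1*442 = -8498 - 442 = -8940)
(-14143 + g) - 5471 = (-14143 - 8940) - 5471 = -23083 - 5471 = -28554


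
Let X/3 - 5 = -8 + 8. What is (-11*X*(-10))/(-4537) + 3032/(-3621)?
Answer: -19730834/16428477 ≈ -1.2010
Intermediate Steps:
X = 15 (X = 15 + 3*(-8 + 8) = 15 + 3*0 = 15 + 0 = 15)
(-11*X*(-10))/(-4537) + 3032/(-3621) = (-11*15*(-10))/(-4537) + 3032/(-3621) = -165*(-10)*(-1/4537) + 3032*(-1/3621) = 1650*(-1/4537) - 3032/3621 = -1650/4537 - 3032/3621 = -19730834/16428477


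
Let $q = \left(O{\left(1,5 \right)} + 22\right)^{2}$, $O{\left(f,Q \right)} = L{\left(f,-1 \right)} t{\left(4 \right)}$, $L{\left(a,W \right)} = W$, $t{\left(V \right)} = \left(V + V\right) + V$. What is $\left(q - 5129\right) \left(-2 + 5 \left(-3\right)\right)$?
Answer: $85493$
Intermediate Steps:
$t{\left(V \right)} = 3 V$ ($t{\left(V \right)} = 2 V + V = 3 V$)
$O{\left(f,Q \right)} = -12$ ($O{\left(f,Q \right)} = - 3 \cdot 4 = \left(-1\right) 12 = -12$)
$q = 100$ ($q = \left(-12 + 22\right)^{2} = 10^{2} = 100$)
$\left(q - 5129\right) \left(-2 + 5 \left(-3\right)\right) = \left(100 - 5129\right) \left(-2 + 5 \left(-3\right)\right) = - 5029 \left(-2 - 15\right) = \left(-5029\right) \left(-17\right) = 85493$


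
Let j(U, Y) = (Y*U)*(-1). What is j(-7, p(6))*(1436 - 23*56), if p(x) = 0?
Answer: 0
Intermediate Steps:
j(U, Y) = -U*Y (j(U, Y) = (U*Y)*(-1) = -U*Y)
j(-7, p(6))*(1436 - 23*56) = (-1*(-7)*0)*(1436 - 23*56) = 0*(1436 - 1*1288) = 0*(1436 - 1288) = 0*148 = 0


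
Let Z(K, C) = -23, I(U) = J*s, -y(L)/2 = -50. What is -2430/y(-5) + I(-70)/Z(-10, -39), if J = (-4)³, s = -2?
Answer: -6869/230 ≈ -29.865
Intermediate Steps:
J = -64
y(L) = 100 (y(L) = -2*(-50) = 100)
I(U) = 128 (I(U) = -64*(-2) = 128)
-2430/y(-5) + I(-70)/Z(-10, -39) = -2430/100 + 128/(-23) = -2430*1/100 + 128*(-1/23) = -243/10 - 128/23 = -6869/230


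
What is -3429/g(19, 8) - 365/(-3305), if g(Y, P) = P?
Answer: -2265985/5288 ≈ -428.51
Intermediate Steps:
-3429/g(19, 8) - 365/(-3305) = -3429/8 - 365/(-3305) = -3429*1/8 - 365*(-1/3305) = -3429/8 + 73/661 = -2265985/5288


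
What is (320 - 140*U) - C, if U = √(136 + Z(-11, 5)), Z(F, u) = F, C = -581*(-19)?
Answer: -10719 - 700*√5 ≈ -12284.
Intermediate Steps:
C = 11039
U = 5*√5 (U = √(136 - 11) = √125 = 5*√5 ≈ 11.180)
(320 - 140*U) - C = (320 - 700*√5) - 1*11039 = (320 - 700*√5) - 11039 = -10719 - 700*√5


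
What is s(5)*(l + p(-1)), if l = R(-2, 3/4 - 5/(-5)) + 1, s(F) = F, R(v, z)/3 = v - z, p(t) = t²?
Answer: -185/4 ≈ -46.250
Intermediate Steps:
R(v, z) = -3*z + 3*v (R(v, z) = 3*(v - z) = -3*z + 3*v)
l = -41/4 (l = (-3*(3/4 - 5/(-5)) + 3*(-2)) + 1 = (-3*(3*(¼) - 5*(-⅕)) - 6) + 1 = (-3*(¾ + 1) - 6) + 1 = (-3*7/4 - 6) + 1 = (-21/4 - 6) + 1 = -45/4 + 1 = -41/4 ≈ -10.250)
s(5)*(l + p(-1)) = 5*(-41/4 + (-1)²) = 5*(-41/4 + 1) = 5*(-37/4) = -185/4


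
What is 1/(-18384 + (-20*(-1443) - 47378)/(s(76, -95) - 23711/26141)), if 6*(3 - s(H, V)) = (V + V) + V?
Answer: -2592819/48634542572 ≈ -5.3312e-5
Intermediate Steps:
s(H, V) = 3 - V/2 (s(H, V) = 3 - ((V + V) + V)/6 = 3 - (2*V + V)/6 = 3 - V/2)
1/(-18384 + (-20*(-1443) - 47378)/(s(76, -95) - 23711/26141)) = 1/(-18384 + (-20*(-1443) - 47378)/((3 - ½*(-95)) - 23711/26141)) = 1/(-18384 + (28860 - 47378)/((3 + 95/2) - 23711*1/26141)) = 1/(-18384 - 18518/(101/2 - 23711/26141)) = 1/(-18384 - 18518/2592819/52282) = 1/(-18384 - 18518*52282/2592819) = 1/(-18384 - 968158076/2592819) = 1/(-48634542572/2592819) = -2592819/48634542572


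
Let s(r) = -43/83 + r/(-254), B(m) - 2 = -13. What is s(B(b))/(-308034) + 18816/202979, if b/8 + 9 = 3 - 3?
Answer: 17456089085117/188305728933636 ≈ 0.092701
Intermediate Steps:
b = -72 (b = -72 + 8*(3 - 3) = -72 + 8*0 = -72 + 0 = -72)
B(m) = -11 (B(m) = 2 - 13 = -11)
s(r) = -43/83 - r/254 (s(r) = -43*1/83 + r*(-1/254) = -43/83 - r/254)
s(B(b))/(-308034) + 18816/202979 = (-43/83 - 1/254*(-11))/(-308034) + 18816/202979 = (-43/83 + 11/254)*(-1/308034) + 18816*(1/202979) = -10009/21082*(-1/308034) + 2688/28997 = 10009/6493972788 + 2688/28997 = 17456089085117/188305728933636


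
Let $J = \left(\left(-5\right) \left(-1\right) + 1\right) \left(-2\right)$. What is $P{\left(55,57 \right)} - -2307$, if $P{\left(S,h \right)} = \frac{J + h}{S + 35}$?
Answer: $\frac{4615}{2} \approx 2307.5$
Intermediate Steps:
$J = -12$ ($J = \left(5 + 1\right) \left(-2\right) = 6 \left(-2\right) = -12$)
$P{\left(S,h \right)} = \frac{-12 + h}{35 + S}$ ($P{\left(S,h \right)} = \frac{-12 + h}{S + 35} = \frac{-12 + h}{35 + S}$)
$P{\left(55,57 \right)} - -2307 = \frac{-12 + 57}{35 + 55} - -2307 = \frac{1}{90} \cdot 45 + 2307 = \frac{1}{2} + 2307 = \frac{4615}{2}$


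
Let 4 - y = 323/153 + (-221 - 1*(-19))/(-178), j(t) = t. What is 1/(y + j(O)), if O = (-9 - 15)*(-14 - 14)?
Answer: 801/538876 ≈ 0.0014864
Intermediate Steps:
O = 672 (O = -24*(-28) = 672)
y = 604/801 (y = 4 - (323/153 + (-221 - 1*(-19))/(-178)) = 4 - (323*(1/153) + (-221 + 19)*(-1/178)) = 4 - (19/9 - 202*(-1/178)) = 4 - (19/9 + 101/89) = 4 - 1*2600/801 = 4 - 2600/801 = 604/801 ≈ 0.75406)
1/(y + j(O)) = 1/(604/801 + 672) = 1/(538876/801) = 801/538876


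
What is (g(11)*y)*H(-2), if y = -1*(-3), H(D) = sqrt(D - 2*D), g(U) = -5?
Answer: -15*sqrt(2) ≈ -21.213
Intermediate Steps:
H(D) = sqrt(-D)
y = 3
(g(11)*y)*H(-2) = (-5*3)*sqrt(-1*(-2)) = -15*sqrt(2)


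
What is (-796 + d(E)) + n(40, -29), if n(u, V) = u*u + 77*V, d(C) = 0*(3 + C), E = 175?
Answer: -1429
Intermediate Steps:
d(C) = 0
n(u, V) = u² + 77*V
(-796 + d(E)) + n(40, -29) = (-796 + 0) + (40² + 77*(-29)) = -796 + (1600 - 2233) = -796 - 633 = -1429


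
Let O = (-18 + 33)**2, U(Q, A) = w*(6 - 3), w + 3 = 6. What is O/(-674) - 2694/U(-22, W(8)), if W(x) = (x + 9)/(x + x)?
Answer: -605927/2022 ≈ -299.67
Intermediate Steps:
w = 3 (w = -3 + 6 = 3)
W(x) = (9 + x)/(2*x) (W(x) = (9 + x)/((2*x)) = (9 + x)*(1/(2*x)) = (9 + x)/(2*x))
U(Q, A) = 9 (U(Q, A) = 3*(6 - 3) = 3*3 = 9)
O = 225 (O = 15**2 = 225)
O/(-674) - 2694/U(-22, W(8)) = 225/(-674) - 2694/9 = 225*(-1/674) - 2694*1/9 = -225/674 - 898/3 = -605927/2022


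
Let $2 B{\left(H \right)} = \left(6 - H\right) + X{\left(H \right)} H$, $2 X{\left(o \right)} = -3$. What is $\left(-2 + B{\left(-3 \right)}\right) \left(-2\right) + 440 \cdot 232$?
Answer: $\frac{204141}{2} \approx 1.0207 \cdot 10^{5}$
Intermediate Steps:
$X{\left(o \right)} = - \frac{3}{2}$ ($X{\left(o \right)} = \frac{1}{2} \left(-3\right) = - \frac{3}{2}$)
$B{\left(H \right)} = 3 - \frac{5 H}{4}$ ($B{\left(H \right)} = \frac{\left(6 - H\right) - \frac{3 H}{2}}{2} = \frac{6 - \frac{5 H}{2}}{2} = 3 - \frac{5 H}{4}$)
$\left(-2 + B{\left(-3 \right)}\right) \left(-2\right) + 440 \cdot 232 = \left(-2 + \left(3 - - \frac{15}{4}\right)\right) \left(-2\right) + 440 \cdot 232 = \left(-2 + \left(3 + \frac{15}{4}\right)\right) \left(-2\right) + 102080 = \left(-2 + \frac{27}{4}\right) \left(-2\right) + 102080 = \frac{19}{4} \left(-2\right) + 102080 = - \frac{19}{2} + 102080 = \frac{204141}{2}$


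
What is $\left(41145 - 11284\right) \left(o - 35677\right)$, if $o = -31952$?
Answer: $-2019469569$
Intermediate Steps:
$\left(41145 - 11284\right) \left(o - 35677\right) = \left(41145 - 11284\right) \left(-31952 - 35677\right) = 29861 \left(-67629\right) = -2019469569$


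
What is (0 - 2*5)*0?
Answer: 0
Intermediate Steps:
(0 - 2*5)*0 = (0 - 10)*0 = -10*0 = 0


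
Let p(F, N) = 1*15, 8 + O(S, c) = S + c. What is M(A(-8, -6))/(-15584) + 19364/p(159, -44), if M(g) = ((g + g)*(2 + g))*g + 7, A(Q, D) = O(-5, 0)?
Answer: 301824241/233760 ≈ 1291.2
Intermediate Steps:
O(S, c) = -8 + S + c (O(S, c) = -8 + (S + c) = -8 + S + c)
p(F, N) = 15
A(Q, D) = -13 (A(Q, D) = -8 - 5 + 0 = -13)
M(g) = 7 + 2*g**2*(2 + g) (M(g) = ((2*g)*(2 + g))*g + 7 = (2*g*(2 + g))*g + 7 = 2*g**2*(2 + g) + 7 = 7 + 2*g**2*(2 + g))
M(A(-8, -6))/(-15584) + 19364/p(159, -44) = (7 + 2*(-13)**3 + 4*(-13)**2)/(-15584) + 19364/15 = (7 + 2*(-2197) + 4*169)*(-1/15584) + 19364*(1/15) = (7 - 4394 + 676)*(-1/15584) + 19364/15 = -3711*(-1/15584) + 19364/15 = 3711/15584 + 19364/15 = 301824241/233760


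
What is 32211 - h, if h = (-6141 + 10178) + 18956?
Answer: 9218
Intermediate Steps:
h = 22993 (h = 4037 + 18956 = 22993)
32211 - h = 32211 - 1*22993 = 32211 - 22993 = 9218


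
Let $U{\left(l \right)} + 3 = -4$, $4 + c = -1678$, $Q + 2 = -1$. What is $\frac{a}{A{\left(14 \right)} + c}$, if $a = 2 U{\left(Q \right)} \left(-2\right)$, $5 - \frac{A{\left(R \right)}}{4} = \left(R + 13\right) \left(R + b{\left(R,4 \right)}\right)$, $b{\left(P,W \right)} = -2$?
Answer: $- \frac{14}{1479} \approx -0.0094659$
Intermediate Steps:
$Q = -3$ ($Q = -2 - 1 = -3$)
$c = -1682$ ($c = -4 - 1678 = -1682$)
$U{\left(l \right)} = -7$ ($U{\left(l \right)} = -3 - 4 = -7$)
$A{\left(R \right)} = 20 - 4 \left(-2 + R\right) \left(13 + R\right)$ ($A{\left(R \right)} = 20 - 4 \left(R + 13\right) \left(R - 2\right) = 20 - 4 \left(13 + R\right) \left(-2 + R\right) = 20 - 4 \left(-2 + R\right) \left(13 + R\right)$)
$a = 28$ ($a = 2 \left(-7\right) \left(-2\right) = \left(-14\right) \left(-2\right) = 28$)
$\frac{a}{A{\left(14 \right)} + c} = \frac{28}{\left(124 - 616 - 4 \cdot 14^{2}\right) - 1682} = \frac{28}{\left(124 - 616 - 784\right) - 1682} = \frac{28}{-1276 - 1682} = \frac{28}{-2958} = 28 \left(- \frac{1}{2958}\right) = - \frac{14}{1479}$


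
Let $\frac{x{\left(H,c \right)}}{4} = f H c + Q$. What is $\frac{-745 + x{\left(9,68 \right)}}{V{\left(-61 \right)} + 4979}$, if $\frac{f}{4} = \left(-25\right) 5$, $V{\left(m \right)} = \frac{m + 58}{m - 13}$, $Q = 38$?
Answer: $- \frac{90619882}{368449} \approx -245.95$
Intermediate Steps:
$V{\left(m \right)} = \frac{58 + m}{-13 + m}$
$f = -500$ ($f = 4 \left(\left(-25\right) 5\right) = 4 \left(-125\right) = -500$)
$x{\left(H,c \right)} = 152 - 2000 H c$ ($x{\left(H,c \right)} = 4 \left(- 500 H c + 38\right) = 4 \left(38 - 500 H c\right) = 152 - 2000 H c$)
$\frac{-745 + x{\left(9,68 \right)}}{V{\left(-61 \right)} + 4979} = \frac{-745 + \left(152 - 18000 \cdot 68\right)}{\frac{58 - 61}{-13 - 61} + 4979} = \frac{-745 + \left(152 - 1224000\right)}{\frac{1}{-74} \left(-3\right) + 4979} = \frac{-745 - 1223848}{\left(- \frac{1}{74}\right) \left(-3\right) + 4979} = - \frac{1224593}{\frac{3}{74} + 4979} = - \frac{1224593}{\frac{368449}{74}} = \left(-1224593\right) \frac{74}{368449} = - \frac{90619882}{368449}$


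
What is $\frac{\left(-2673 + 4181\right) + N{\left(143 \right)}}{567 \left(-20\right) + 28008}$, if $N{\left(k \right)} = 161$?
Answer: $\frac{1669}{16668} \approx 0.10013$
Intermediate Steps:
$\frac{\left(-2673 + 4181\right) + N{\left(143 \right)}}{567 \left(-20\right) + 28008} = \frac{\left(-2673 + 4181\right) + 161}{567 \left(-20\right) + 28008} = \frac{1508 + 161}{-11340 + 28008} = \frac{1669}{16668}$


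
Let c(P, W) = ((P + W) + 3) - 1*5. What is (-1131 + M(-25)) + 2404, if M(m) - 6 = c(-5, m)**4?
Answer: 1049855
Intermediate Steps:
c(P, W) = -2 + P + W (c(P, W) = (3 + P + W) - 5 = -2 + P + W)
M(m) = 6 + (-7 + m)**4 (M(m) = 6 + (-2 - 5 + m)**4 = 6 + (-7 + m)**4)
(-1131 + M(-25)) + 2404 = (-1131 + (6 + (-7 - 25)**4)) + 2404 = (-1131 + (6 + (-32)**4)) + 2404 = (-1131 + (6 + 1048576)) + 2404 = (-1131 + 1048582) + 2404 = 1047451 + 2404 = 1049855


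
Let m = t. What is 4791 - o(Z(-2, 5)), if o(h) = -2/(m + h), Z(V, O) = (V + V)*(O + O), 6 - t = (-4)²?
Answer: 119774/25 ≈ 4791.0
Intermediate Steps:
t = -10 (t = 6 - 1*(-4)² = 6 - 1*16 = 6 - 16 = -10)
m = -10
Z(V, O) = 4*O*V (Z(V, O) = (2*V)*(2*O) = 4*O*V)
o(h) = -2/(-10 + h)
4791 - o(Z(-2, 5)) = 4791 - (-2)/(-10 + 4*5*(-2)) = 4791 - (-2)/(-10 - 40) = 4791 - (-2)/(-50) = 4791 - (-2)*(-1)/50 = 4791 - 1*1/25 = 4791 - 1/25 = 119774/25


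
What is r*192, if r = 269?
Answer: 51648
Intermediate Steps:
r*192 = 269*192 = 51648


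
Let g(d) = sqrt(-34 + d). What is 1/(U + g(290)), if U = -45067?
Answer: -1/45051 ≈ -2.2197e-5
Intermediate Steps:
1/(U + g(290)) = 1/(-45067 + sqrt(-34 + 290)) = 1/(-45067 + sqrt(256)) = 1/(-45067 + 16) = 1/(-45051) = -1/45051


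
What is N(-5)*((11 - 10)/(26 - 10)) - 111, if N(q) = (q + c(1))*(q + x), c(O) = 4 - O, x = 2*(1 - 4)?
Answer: -877/8 ≈ -109.63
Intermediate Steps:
x = -6 (x = 2*(-3) = -6)
N(q) = (-6 + q)*(3 + q) (N(q) = (q + (4 - 1*1))*(q - 6) = (q + (4 - 1))*(-6 + q) = (q + 3)*(-6 + q) = (3 + q)*(-6 + q) = (-6 + q)*(3 + q))
N(-5)*((11 - 10)/(26 - 10)) - 111 = (-18 + (-5)² - 3*(-5))*((11 - 10)/(26 - 10)) - 111 = (-18 + 25 + 15)*(1/16) - 111 = 22*(1*(1/16)) - 111 = 22*(1/16) - 111 = 11/8 - 111 = -877/8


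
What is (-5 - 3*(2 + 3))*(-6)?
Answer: 120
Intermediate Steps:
(-5 - 3*(2 + 3))*(-6) = (-5 - 3*5)*(-6) = (-5 - 15)*(-6) = -20*(-6) = 120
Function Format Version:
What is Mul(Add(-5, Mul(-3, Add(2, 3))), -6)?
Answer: 120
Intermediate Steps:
Mul(Add(-5, Mul(-3, Add(2, 3))), -6) = Mul(Add(-5, Mul(-3, 5)), -6) = Mul(Add(-5, -15), -6) = Mul(-20, -6) = 120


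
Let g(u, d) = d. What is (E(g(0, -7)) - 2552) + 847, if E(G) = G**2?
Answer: -1656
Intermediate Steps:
(E(g(0, -7)) - 2552) + 847 = ((-7)**2 - 2552) + 847 = (49 - 2552) + 847 = -2503 + 847 = -1656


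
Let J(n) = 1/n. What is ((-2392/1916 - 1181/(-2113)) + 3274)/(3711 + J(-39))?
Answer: 129207230997/146483116456 ≈ 0.88206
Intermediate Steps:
((-2392/1916 - 1181/(-2113)) + 3274)/(3711 + J(-39)) = ((-2392/1916 - 1181/(-2113)) + 3274)/(3711 + 1/(-39)) = ((-2392*1/1916 - 1181*(-1/2113)) + 3274)/(3711 - 1/39) = ((-598/479 + 1181/2113) + 3274)/(144728/39) = (-697875/1012127 + 3274)*(39/144728) = (3313005923/1012127)*(39/144728) = 129207230997/146483116456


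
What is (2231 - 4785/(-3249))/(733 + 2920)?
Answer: 2417768/3956199 ≈ 0.61113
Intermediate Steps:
(2231 - 4785/(-3249))/(733 + 2920) = (2231 - 4785*(-1/3249))/3653 = (2231 + 1595/1083)*(1/3653) = (2417768/1083)*(1/3653) = 2417768/3956199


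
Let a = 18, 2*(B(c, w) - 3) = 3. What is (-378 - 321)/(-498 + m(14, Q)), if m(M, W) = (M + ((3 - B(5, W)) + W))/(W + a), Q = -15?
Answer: 4194/2993 ≈ 1.4013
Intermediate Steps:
B(c, w) = 9/2 (B(c, w) = 3 + (½)*3 = 3 + 3/2 = 9/2)
m(M, W) = (-3/2 + M + W)/(18 + W) (m(M, W) = (M + ((3 - 1*9/2) + W))/(W + 18) = (M + ((3 - 9/2) + W))/(18 + W) = (M + (-3/2 + W))/(18 + W) = (-3/2 + M + W)/(18 + W))
(-378 - 321)/(-498 + m(14, Q)) = (-378 - 321)/(-498 + (-3/2 + 14 - 15)/(18 - 15)) = -699/(-498 - 5/2/3) = -699/(-498 + (⅓)*(-5/2)) = -699/(-498 - ⅚) = -699/(-2993/6) = -699*(-6/2993) = 4194/2993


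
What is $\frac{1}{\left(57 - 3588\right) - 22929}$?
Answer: $- \frac{1}{26460} \approx -3.7793 \cdot 10^{-5}$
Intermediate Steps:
$\frac{1}{\left(57 - 3588\right) - 22929} = \frac{1}{-3531 - 22929} = \frac{1}{-26460} = - \frac{1}{26460}$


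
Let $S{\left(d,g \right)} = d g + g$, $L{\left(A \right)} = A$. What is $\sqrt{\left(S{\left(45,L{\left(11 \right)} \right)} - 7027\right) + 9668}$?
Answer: $\sqrt{3147} \approx 56.098$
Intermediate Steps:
$S{\left(d,g \right)} = g + d g$
$\sqrt{\left(S{\left(45,L{\left(11 \right)} \right)} - 7027\right) + 9668} = \sqrt{\left(11 \left(1 + 45\right) - 7027\right) + 9668} = \sqrt{\left(11 \cdot 46 - 7027\right) + 9668} = \sqrt{\left(506 - 7027\right) + 9668} = \sqrt{-6521 + 9668} = \sqrt{3147}$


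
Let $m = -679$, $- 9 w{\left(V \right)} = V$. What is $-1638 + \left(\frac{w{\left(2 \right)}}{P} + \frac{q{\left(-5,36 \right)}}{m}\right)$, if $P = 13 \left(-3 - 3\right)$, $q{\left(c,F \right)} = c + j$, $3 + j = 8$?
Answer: $- \frac{574937}{351} \approx -1638.0$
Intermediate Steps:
$j = 5$ ($j = -3 + 8 = 5$)
$w{\left(V \right)} = - \frac{V}{9}$
$q{\left(c,F \right)} = 5 + c$ ($q{\left(c,F \right)} = c + 5 = 5 + c$)
$P = -78$ ($P = 13 \left(-6\right) = -78$)
$-1638 + \left(\frac{w{\left(2 \right)}}{P} + \frac{q{\left(-5,36 \right)}}{m}\right) = -1638 + \left(\frac{\left(- \frac{1}{9}\right) 2}{-78} + \frac{5 - 5}{-679}\right) = -1638 + \left(\left(- \frac{2}{9}\right) \left(- \frac{1}{78}\right) + 0 \left(- \frac{1}{679}\right)\right) = -1638 + \left(\frac{1}{351} + 0\right) = -1638 + \frac{1}{351} = - \frac{574937}{351}$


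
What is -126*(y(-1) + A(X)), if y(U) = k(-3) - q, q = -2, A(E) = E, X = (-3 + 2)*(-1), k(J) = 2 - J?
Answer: -1008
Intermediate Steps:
X = 1 (X = -1*(-1) = 1)
y(U) = 7 (y(U) = (2 - 1*(-3)) - 1*(-2) = (2 + 3) + 2 = 5 + 2 = 7)
-126*(y(-1) + A(X)) = -126*(7 + 1) = -126*8 = -1008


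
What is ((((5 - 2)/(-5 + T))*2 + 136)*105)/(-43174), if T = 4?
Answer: -6825/21587 ≈ -0.31616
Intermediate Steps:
((((5 - 2)/(-5 + T))*2 + 136)*105)/(-43174) = ((((5 - 2)/(-5 + 4))*2 + 136)*105)/(-43174) = (((3/(-1))*2 + 136)*105)*(-1/43174) = (((3*(-1))*2 + 136)*105)*(-1/43174) = ((-3*2 + 136)*105)*(-1/43174) = ((-6 + 136)*105)*(-1/43174) = (130*105)*(-1/43174) = 13650*(-1/43174) = -6825/21587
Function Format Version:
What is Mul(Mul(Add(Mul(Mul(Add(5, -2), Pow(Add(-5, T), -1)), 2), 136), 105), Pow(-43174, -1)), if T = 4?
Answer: Rational(-6825, 21587) ≈ -0.31616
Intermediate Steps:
Mul(Mul(Add(Mul(Mul(Add(5, -2), Pow(Add(-5, T), -1)), 2), 136), 105), Pow(-43174, -1)) = Mul(Mul(Add(Mul(Mul(Add(5, -2), Pow(Add(-5, 4), -1)), 2), 136), 105), Pow(-43174, -1)) = Mul(Mul(Add(Mul(Mul(3, Pow(-1, -1)), 2), 136), 105), Rational(-1, 43174)) = Mul(Mul(Add(Mul(Mul(3, -1), 2), 136), 105), Rational(-1, 43174)) = Mul(Mul(Add(Mul(-3, 2), 136), 105), Rational(-1, 43174)) = Mul(Mul(Add(-6, 136), 105), Rational(-1, 43174)) = Mul(Mul(130, 105), Rational(-1, 43174)) = Mul(13650, Rational(-1, 43174)) = Rational(-6825, 21587)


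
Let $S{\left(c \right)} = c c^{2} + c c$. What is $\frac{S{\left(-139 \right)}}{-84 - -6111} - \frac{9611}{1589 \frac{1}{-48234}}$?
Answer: $\frac{132844841656}{456043} \approx 2.913 \cdot 10^{5}$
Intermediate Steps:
$S{\left(c \right)} = c^{2} + c^{3}$ ($S{\left(c \right)} = c^{3} + c^{2} = c^{2} + c^{3}$)
$\frac{S{\left(-139 \right)}}{-84 - -6111} - \frac{9611}{1589 \frac{1}{-48234}} = \frac{\left(-139\right)^{2} \left(1 - 139\right)}{-84 - -6111} - \frac{9611}{1589 \frac{1}{-48234}} = \frac{19321 \left(-138\right)}{-84 + 6111} - \frac{9611}{1589 \left(- \frac{1}{48234}\right)} = - \frac{2666298}{6027} - \frac{9611}{- \frac{1589}{48234}} = \left(-2666298\right) \frac{1}{6027} - - \frac{66225282}{227} = - \frac{888766}{2009} + \frac{66225282}{227} = \frac{132844841656}{456043}$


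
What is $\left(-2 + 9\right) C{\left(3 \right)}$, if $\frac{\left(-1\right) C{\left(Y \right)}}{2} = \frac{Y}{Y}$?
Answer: $-14$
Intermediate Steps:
$C{\left(Y \right)} = -2$ ($C{\left(Y \right)} = - 2 \frac{Y}{Y} = \left(-2\right) 1 = -2$)
$\left(-2 + 9\right) C{\left(3 \right)} = \left(-2 + 9\right) \left(-2\right) = 7 \left(-2\right) = -14$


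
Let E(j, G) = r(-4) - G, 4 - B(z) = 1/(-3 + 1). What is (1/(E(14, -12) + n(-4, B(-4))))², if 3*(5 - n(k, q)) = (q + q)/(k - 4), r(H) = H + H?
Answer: 64/5625 ≈ 0.011378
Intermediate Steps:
r(H) = 2*H
B(z) = 9/2 (B(z) = 4 - 1/(-3 + 1) = 4 - 1/(-2) = 4 - 1*(-½) = 4 + ½ = 9/2)
n(k, q) = 5 - 2*q/(3*(-4 + k)) (n(k, q) = 5 - (q + q)/(3*(k - 4)) = 5 - 2*q/(3*(-4 + k)))
E(j, G) = -8 - G (E(j, G) = 2*(-4) - G = -8 - G)
(1/(E(14, -12) + n(-4, B(-4))))² = (1/((-8 - 1*(-12)) + (-60 - 2*9/2 + 15*(-4))/(3*(-4 - 4))))² = (1/((-8 + 12) + (⅓)*(-60 - 9 - 60)/(-8)))² = (1/(4 + (⅓)*(-⅛)*(-129)))² = (1/(4 + 43/8))² = (1/(75/8))² = (8/75)² = 64/5625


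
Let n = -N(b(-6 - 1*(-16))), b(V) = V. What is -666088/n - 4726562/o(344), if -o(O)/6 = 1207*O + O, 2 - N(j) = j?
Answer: -103795461935/1246656 ≈ -83259.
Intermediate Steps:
N(j) = 2 - j
n = 8 (n = -(2 - (-6 - 1*(-16))) = -(2 - (-6 + 16)) = -(2 - 1*10) = -(2 - 10) = -1*(-8) = 8)
o(O) = -7248*O (o(O) = -6*(1207*O + O) = -7248*O)
-666088/n - 4726562/o(344) = -666088/8 - 4726562/((-7248*344)) = -666088*⅛ - 4726562/(-2493312) = -83261 - 4726562*(-1/2493312) = -83261 + 2363281/1246656 = -103795461935/1246656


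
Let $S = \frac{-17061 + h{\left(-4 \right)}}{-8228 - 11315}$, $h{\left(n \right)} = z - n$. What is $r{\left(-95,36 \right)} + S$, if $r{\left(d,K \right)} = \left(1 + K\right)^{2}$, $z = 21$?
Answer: $\frac{26771403}{19543} \approx 1369.9$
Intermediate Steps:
$h{\left(n \right)} = 21 - n$
$S = \frac{17036}{19543}$ ($S = \frac{-17061 + \left(21 - -4\right)}{-8228 - 11315} = \frac{-17061 + \left(21 + 4\right)}{-19543} = \left(-17061 + 25\right) \left(- \frac{1}{19543}\right) = \left(-17036\right) \left(- \frac{1}{19543}\right) = \frac{17036}{19543} \approx 0.87172$)
$r{\left(-95,36 \right)} + S = \left(1 + 36\right)^{2} + \frac{17036}{19543} = 37^{2} + \frac{17036}{19543} = 1369 + \frac{17036}{19543} = \frac{26771403}{19543}$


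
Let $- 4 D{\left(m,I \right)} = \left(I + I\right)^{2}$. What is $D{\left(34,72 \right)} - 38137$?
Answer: $-43321$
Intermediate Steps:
$D{\left(m,I \right)} = - I^{2}$ ($D{\left(m,I \right)} = - \frac{\left(I + I\right)^{2}}{4} = - \frac{\left(2 I\right)^{2}}{4} = - \frac{4 I^{2}}{4} = - I^{2}$)
$D{\left(34,72 \right)} - 38137 = - 72^{2} - 38137 = \left(-1\right) 5184 - 38137 = -5184 - 38137 = -43321$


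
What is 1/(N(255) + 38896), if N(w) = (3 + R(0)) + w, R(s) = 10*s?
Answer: 1/39154 ≈ 2.5540e-5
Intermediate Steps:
N(w) = 3 + w (N(w) = (3 + 10*0) + w = (3 + 0) + w = 3 + w)
1/(N(255) + 38896) = 1/((3 + 255) + 38896) = 1/(258 + 38896) = 1/39154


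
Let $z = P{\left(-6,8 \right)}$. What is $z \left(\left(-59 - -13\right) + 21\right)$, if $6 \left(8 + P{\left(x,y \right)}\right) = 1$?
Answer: $\frac{1175}{6} \approx 195.83$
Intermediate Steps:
$P{\left(x,y \right)} = - \frac{47}{6}$ ($P{\left(x,y \right)} = -8 + \frac{1}{6} \cdot 1 = -8 + \frac{1}{6} = - \frac{47}{6}$)
$z = - \frac{47}{6} \approx -7.8333$
$z \left(\left(-59 - -13\right) + 21\right) = - \frac{47 \left(\left(-59 - -13\right) + 21\right)}{6} = - \frac{47 \left(\left(-59 + 13\right) + 21\right)}{6} = - \frac{47 \left(-46 + 21\right)}{6} = \left(- \frac{47}{6}\right) \left(-25\right) = \frac{1175}{6}$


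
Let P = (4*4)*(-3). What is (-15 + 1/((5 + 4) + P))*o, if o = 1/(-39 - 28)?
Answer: 586/2613 ≈ 0.22426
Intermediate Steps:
P = -48 (P = 16*(-3) = -48)
o = -1/67 (o = 1/(-67) = -1/67 ≈ -0.014925)
(-15 + 1/((5 + 4) + P))*o = (-15 + 1/((5 + 4) - 48))*(-1/67) = (-15 + 1/(9 - 48))*(-1/67) = (-15 + 1/(-39))*(-1/67) = (-15 - 1/39)*(-1/67) = -586/39*(-1/67) = 586/2613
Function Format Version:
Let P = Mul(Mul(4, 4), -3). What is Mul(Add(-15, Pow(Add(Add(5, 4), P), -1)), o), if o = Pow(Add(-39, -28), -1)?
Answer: Rational(586, 2613) ≈ 0.22426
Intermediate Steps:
P = -48 (P = Mul(16, -3) = -48)
o = Rational(-1, 67) (o = Pow(-67, -1) = Rational(-1, 67) ≈ -0.014925)
Mul(Add(-15, Pow(Add(Add(5, 4), P), -1)), o) = Mul(Add(-15, Pow(Add(Add(5, 4), -48), -1)), Rational(-1, 67)) = Mul(Add(-15, Pow(Add(9, -48), -1)), Rational(-1, 67)) = Mul(Add(-15, Pow(-39, -1)), Rational(-1, 67)) = Mul(Add(-15, Rational(-1, 39)), Rational(-1, 67)) = Mul(Rational(-586, 39), Rational(-1, 67)) = Rational(586, 2613)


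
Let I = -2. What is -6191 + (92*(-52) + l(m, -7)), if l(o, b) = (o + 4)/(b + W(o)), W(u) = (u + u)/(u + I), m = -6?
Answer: -120721/11 ≈ -10975.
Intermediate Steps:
W(u) = 2*u/(-2 + u) (W(u) = (u + u)/(u - 2) = (2*u)/(-2 + u) = 2*u/(-2 + u))
l(o, b) = (4 + o)/(b + 2*o/(-2 + o)) (l(o, b) = (o + 4)/(b + 2*o/(-2 + o)) = (4 + o)/(b + 2*o/(-2 + o)))
-6191 + (92*(-52) + l(m, -7)) = -6191 + (92*(-52) + (-2 - 6)*(4 - 6)/(2*(-6) - 7*(-2 - 6))) = -6191 + (-4784 - 8*(-2)/(-12 - 7*(-8))) = -6191 + (-4784 - 8*(-2)/(-12 + 56)) = -6191 + (-4784 - 8*(-2)/44) = -6191 + (-4784 + (1/44)*(-8)*(-2)) = -6191 + (-4784 + 4/11) = -6191 - 52620/11 = -120721/11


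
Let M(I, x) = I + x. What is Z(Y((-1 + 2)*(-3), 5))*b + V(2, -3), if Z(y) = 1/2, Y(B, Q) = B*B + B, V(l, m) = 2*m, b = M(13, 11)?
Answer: 6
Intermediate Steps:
b = 24 (b = 13 + 11 = 24)
Y(B, Q) = B + B² (Y(B, Q) = B² + B = B + B²)
Z(y) = ½
Z(Y((-1 + 2)*(-3), 5))*b + V(2, -3) = (½)*24 + 2*(-3) = 12 - 6 = 6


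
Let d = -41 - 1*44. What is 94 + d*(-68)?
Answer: 5874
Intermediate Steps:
d = -85 (d = -41 - 44 = -85)
94 + d*(-68) = 94 - 85*(-68) = 94 + 5780 = 5874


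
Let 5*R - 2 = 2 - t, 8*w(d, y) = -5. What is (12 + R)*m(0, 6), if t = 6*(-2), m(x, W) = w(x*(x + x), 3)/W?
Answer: -19/12 ≈ -1.5833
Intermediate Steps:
w(d, y) = -5/8 (w(d, y) = (⅛)*(-5) = -5/8)
m(x, W) = -5/(8*W)
t = -12
R = 16/5 (R = ⅖ + (2 - 1*(-12))/5 = ⅖ + (2 + 12)/5 = ⅖ + (⅕)*14 = ⅖ + 14/5 = 16/5 ≈ 3.2000)
(12 + R)*m(0, 6) = (12 + 16/5)*(-5/8/6) = 76*(-5/8*⅙)/5 = (76/5)*(-5/48) = -19/12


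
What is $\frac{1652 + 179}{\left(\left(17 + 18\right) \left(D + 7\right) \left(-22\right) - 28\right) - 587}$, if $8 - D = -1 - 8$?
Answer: $- \frac{1831}{19095} \approx -0.095889$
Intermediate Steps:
$D = 17$ ($D = 8 - \left(-1 - 8\right) = 8 - -9 = 8 + 9 = 17$)
$\frac{1652 + 179}{\left(\left(17 + 18\right) \left(D + 7\right) \left(-22\right) - 28\right) - 587} = \frac{1652 + 179}{\left(\left(17 + 18\right) \left(17 + 7\right) \left(-22\right) - 28\right) - 587} = \frac{1831}{\left(35 \cdot 24 \left(-22\right) - 28\right) - 587} = \frac{1831}{\left(840 \left(-22\right) - 28\right) - 587} = \frac{1831}{\left(-18480 - 28\right) - 587} = \frac{1831}{-18508 - 587} = \frac{1831}{-19095} = 1831 \left(- \frac{1}{19095}\right) = - \frac{1831}{19095}$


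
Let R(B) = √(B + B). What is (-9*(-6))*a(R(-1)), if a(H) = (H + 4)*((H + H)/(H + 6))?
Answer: 216*(I + 2*√2)/(√2 - 6*I) ≈ -11.368 + 104.5*I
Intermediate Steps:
R(B) = √2*√B (R(B) = √(2*B) = √2*√B)
a(H) = 2*H*(4 + H)/(6 + H) (a(H) = (4 + H)*((2*H)/(6 + H)) = (4 + H)*(2*H/(6 + H)) = 2*H*(4 + H)/(6 + H))
(-9*(-6))*a(R(-1)) = (-9*(-6))*(2*(√2*√(-1))*(4 + √2*√(-1))/(6 + √2*√(-1))) = 54*(2*(√2*I)*(4 + √2*I)/(6 + √2*I)) = 54*(2*(I*√2)*(4 + I*√2)/(6 + I*√2)) = 54*(2*I*√2*(4 + I*√2)/(6 + I*√2)) = 108*I*√2*(4 + I*√2)/(6 + I*√2)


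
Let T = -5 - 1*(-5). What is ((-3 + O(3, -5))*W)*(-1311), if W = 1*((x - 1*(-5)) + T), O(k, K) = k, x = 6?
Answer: 0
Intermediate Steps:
T = 0 (T = -5 + 5 = 0)
W = 11 (W = 1*((6 - 1*(-5)) + 0) = 1*((6 + 5) + 0) = 1*(11 + 0) = 1*11 = 11)
((-3 + O(3, -5))*W)*(-1311) = ((-3 + 3)*11)*(-1311) = (0*11)*(-1311) = 0*(-1311) = 0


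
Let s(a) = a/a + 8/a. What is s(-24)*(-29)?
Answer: -58/3 ≈ -19.333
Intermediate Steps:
s(a) = 1 + 8/a
s(-24)*(-29) = ((8 - 24)/(-24))*(-29) = -1/24*(-16)*(-29) = (⅔)*(-29) = -58/3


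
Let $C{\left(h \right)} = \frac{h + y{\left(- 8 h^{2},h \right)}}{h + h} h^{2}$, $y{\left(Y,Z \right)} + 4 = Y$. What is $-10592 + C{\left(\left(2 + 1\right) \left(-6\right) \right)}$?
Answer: $12934$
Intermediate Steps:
$y{\left(Y,Z \right)} = -4 + Y$
$C{\left(h \right)} = \frac{h \left(-4 + h - 8 h^{2}\right)}{2}$ ($C{\left(h \right)} = \frac{h - \left(4 + 8 h^{2}\right)}{h + h} h^{2} = \frac{-4 + h - 8 h^{2}}{2 h} h^{2} = \frac{h \left(-4 + h - 8 h^{2}\right)}{2}$)
$-10592 + C{\left(\left(2 + 1\right) \left(-6\right) \right)} = -10592 + \frac{\left(2 + 1\right) \left(-6\right) \left(-4 + \left(2 + 1\right) \left(-6\right) - 8 \left(\left(2 + 1\right) \left(-6\right)\right)^{2}\right)}{2} = -10592 + \frac{3 \left(-6\right) \left(-4 + 3 \left(-6\right) - 8 \left(3 \left(-6\right)\right)^{2}\right)}{2} = -10592 + \frac{1}{2} \left(-18\right) \left(-4 - 18 - 8 \left(-18\right)^{2}\right) = -10592 + \frac{1}{2} \left(-18\right) \left(-4 - 18 - 2592\right) = -10592 + \frac{1}{2} \left(-18\right) \left(-2614\right) = -10592 + 23526 = 12934$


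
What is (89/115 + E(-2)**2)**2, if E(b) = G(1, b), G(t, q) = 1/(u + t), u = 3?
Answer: 2368521/3385600 ≈ 0.69959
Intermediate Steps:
G(t, q) = 1/(3 + t)
E(b) = 1/4 (E(b) = 1/(3 + 1) = 1/4)
(89/115 + E(-2)**2)**2 = (89/115 + (1/4)**2)**2 = (89*(1/115) + 1/16)**2 = (89/115 + 1/16)**2 = (1539/1840)**2 = 2368521/3385600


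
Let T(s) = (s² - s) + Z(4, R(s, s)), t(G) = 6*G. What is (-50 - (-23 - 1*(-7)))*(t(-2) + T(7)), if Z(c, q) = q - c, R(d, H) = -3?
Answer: -782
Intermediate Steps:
T(s) = -7 + s² - s (T(s) = (s² - s) + (-3 - 1*4) = (s² - s) + (-3 - 4) = (s² - s) - 7 = -7 + s² - s)
(-50 - (-23 - 1*(-7)))*(t(-2) + T(7)) = (-50 - (-23 - 1*(-7)))*(6*(-2) + (-7 + 7² - 1*7)) = (-50 - (-23 + 7))*(-12 + (-7 + 49 - 7)) = (-50 - 1*(-16))*(-12 + 35) = (-50 + 16)*23 = -34*23 = -782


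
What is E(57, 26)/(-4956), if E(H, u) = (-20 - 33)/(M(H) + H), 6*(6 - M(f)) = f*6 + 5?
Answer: 53/25606 ≈ 0.0020698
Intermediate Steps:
M(f) = 31/6 - f (M(f) = 6 - (f*6 + 5)/6 = 6 - (6*f + 5)/6 = 6 - (5 + 6*f)/6 = 6 + (-⅚ - f) = 31/6 - f)
E(H, u) = -318/31 (E(H, u) = (-20 - 33)/((31/6 - H) + H) = -53/31/6 = -53*6/31 = -318/31)
E(57, 26)/(-4956) = -318/31/(-4956) = -318/31*(-1/4956) = 53/25606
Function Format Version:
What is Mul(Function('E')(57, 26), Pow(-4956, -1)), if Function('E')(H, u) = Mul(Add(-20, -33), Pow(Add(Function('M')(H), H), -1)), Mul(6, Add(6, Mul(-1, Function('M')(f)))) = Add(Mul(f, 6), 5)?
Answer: Rational(53, 25606) ≈ 0.0020698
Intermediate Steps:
Function('M')(f) = Add(Rational(31, 6), Mul(-1, f)) (Function('M')(f) = Add(6, Mul(Rational(-1, 6), Add(Mul(f, 6), 5))) = Add(6, Mul(Rational(-1, 6), Add(Mul(6, f), 5))) = Add(6, Mul(Rational(-1, 6), Add(5, Mul(6, f)))) = Add(6, Add(Rational(-5, 6), Mul(-1, f))) = Add(Rational(31, 6), Mul(-1, f)))
Function('E')(H, u) = Rational(-318, 31) (Function('E')(H, u) = Mul(Add(-20, -33), Pow(Add(Add(Rational(31, 6), Mul(-1, H)), H), -1)) = Mul(-53, Pow(Rational(31, 6), -1)) = Mul(-53, Rational(6, 31)) = Rational(-318, 31))
Mul(Function('E')(57, 26), Pow(-4956, -1)) = Mul(Rational(-318, 31), Pow(-4956, -1)) = Mul(Rational(-318, 31), Rational(-1, 4956)) = Rational(53, 25606)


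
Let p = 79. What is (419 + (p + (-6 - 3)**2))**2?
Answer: 335241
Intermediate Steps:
(419 + (p + (-6 - 3)**2))**2 = (419 + (79 + (-6 - 3)**2))**2 = (419 + (79 + (-9)**2))**2 = (419 + (79 + 81))**2 = (419 + 160)**2 = 579**2 = 335241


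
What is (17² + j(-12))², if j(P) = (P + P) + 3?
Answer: 71824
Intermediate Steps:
j(P) = 3 + 2*P (j(P) = 2*P + 3 = 3 + 2*P)
(17² + j(-12))² = (17² + (3 + 2*(-12)))² = (289 + (3 - 24))² = (289 - 21)² = 268² = 71824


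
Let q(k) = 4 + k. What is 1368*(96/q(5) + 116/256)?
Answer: 121695/8 ≈ 15212.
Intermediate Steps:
1368*(96/q(5) + 116/256) = 1368*(96/(4 + 5) + 116/256) = 1368*(96/9 + 116*(1/256)) = 1368*(96*(⅑) + 29/64) = 1368*(32/3 + 29/64) = 1368*(2135/192) = 121695/8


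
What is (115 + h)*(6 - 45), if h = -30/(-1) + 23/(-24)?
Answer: -44941/8 ≈ -5617.6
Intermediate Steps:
h = 697/24 (h = -30*(-1) + 23*(-1/24) = 30 - 23/24 = 697/24 ≈ 29.042)
(115 + h)*(6 - 45) = (115 + 697/24)*(6 - 45) = (3457/24)*(-39) = -44941/8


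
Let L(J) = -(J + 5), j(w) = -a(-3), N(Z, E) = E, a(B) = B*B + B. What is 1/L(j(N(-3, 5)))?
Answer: 1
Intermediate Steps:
a(B) = B + B² (a(B) = B² + B = B + B²)
j(w) = -6 (j(w) = -(-3)*(1 - 3) = -(-3)*(-2) = -1*6 = -6)
L(J) = -5 - J (L(J) = -(5 + J) = -5 - J)
1/L(j(N(-3, 5))) = 1/(-5 - 1*(-6)) = 1/(-5 + 6) = 1/1 = 1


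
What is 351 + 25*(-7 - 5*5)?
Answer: -449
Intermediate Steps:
351 + 25*(-7 - 5*5) = 351 + 25*(-7 - 25) = 351 + 25*(-32) = 351 - 800 = -449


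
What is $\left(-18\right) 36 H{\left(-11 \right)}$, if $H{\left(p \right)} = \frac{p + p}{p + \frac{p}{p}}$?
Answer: $- \frac{7128}{5} \approx -1425.6$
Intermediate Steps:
$H{\left(p \right)} = \frac{2 p}{1 + p}$ ($H{\left(p \right)} = \frac{2 p}{p + 1} = \frac{2 p}{1 + p}$)
$\left(-18\right) 36 H{\left(-11 \right)} = \left(-18\right) 36 \cdot 2 \left(-11\right) \frac{1}{1 - 11} = - 648 \cdot 2 \left(-11\right) \frac{1}{-10} = - 648 \cdot 2 \left(-11\right) \left(- \frac{1}{10}\right) = \left(-648\right) \frac{11}{5} = - \frac{7128}{5}$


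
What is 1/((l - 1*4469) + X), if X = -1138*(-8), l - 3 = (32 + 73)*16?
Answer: 1/6318 ≈ 0.00015828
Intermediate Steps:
l = 1683 (l = 3 + (32 + 73)*16 = 3 + 105*16 = 3 + 1680 = 1683)
X = 9104
1/((l - 1*4469) + X) = 1/((1683 - 1*4469) + 9104) = 1/((1683 - 4469) + 9104) = 1/(-2786 + 9104) = 1/6318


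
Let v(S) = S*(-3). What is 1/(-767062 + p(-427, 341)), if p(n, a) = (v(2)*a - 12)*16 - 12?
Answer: -1/800002 ≈ -1.2500e-6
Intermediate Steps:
v(S) = -3*S
p(n, a) = -204 - 96*a (p(n, a) = ((-3*2)*a - 12)*16 - 12 = (-6*a - 12)*16 - 12 = (-12 - 6*a)*16 - 12 = (-192 - 96*a) - 12 = -204 - 96*a)
1/(-767062 + p(-427, 341)) = 1/(-767062 + (-204 - 96*341)) = 1/(-767062 + (-204 - 32736)) = 1/(-767062 - 32940) = 1/(-800002) = -1/800002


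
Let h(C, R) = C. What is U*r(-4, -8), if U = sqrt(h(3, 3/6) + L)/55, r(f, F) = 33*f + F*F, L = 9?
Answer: -136*sqrt(3)/55 ≈ -4.2829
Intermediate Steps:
r(f, F) = F**2 + 33*f (r(f, F) = 33*f + F**2 = F**2 + 33*f)
U = 2*sqrt(3)/55 (U = sqrt(3 + 9)/55 = sqrt(12)*(1/55) = (2*sqrt(3))*(1/55) = 2*sqrt(3)/55 ≈ 0.062984)
U*r(-4, -8) = (2*sqrt(3)/55)*((-8)**2 + 33*(-4)) = (2*sqrt(3)/55)*(64 - 132) = (2*sqrt(3)/55)*(-68) = -136*sqrt(3)/55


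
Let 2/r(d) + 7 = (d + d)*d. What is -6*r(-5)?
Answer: -12/43 ≈ -0.27907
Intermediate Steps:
r(d) = 2/(-7 + 2*d**2) (r(d) = 2/(-7 + (d + d)*d) = 2/(-7 + (2*d)*d) = 2/(-7 + 2*d**2))
-6*r(-5) = -12/(-7 + 2*(-5)**2) = -12/(-7 + 2*25) = -12/(-7 + 50) = -12/43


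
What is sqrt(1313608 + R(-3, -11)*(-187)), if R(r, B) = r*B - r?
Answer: 2*sqrt(326719) ≈ 1143.2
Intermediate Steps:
R(r, B) = -r + B*r (R(r, B) = B*r - r = -r + B*r)
sqrt(1313608 + R(-3, -11)*(-187)) = sqrt(1313608 - 3*(-1 - 11)*(-187)) = sqrt(1313608 - 3*(-12)*(-187)) = sqrt(1313608 + 36*(-187)) = sqrt(1313608 - 6732) = sqrt(1306876) = 2*sqrt(326719)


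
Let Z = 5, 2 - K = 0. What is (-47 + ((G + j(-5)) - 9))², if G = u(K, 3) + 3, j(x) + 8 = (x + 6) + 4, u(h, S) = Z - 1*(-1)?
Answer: 2500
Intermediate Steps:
K = 2 (K = 2 - 1*0 = 2 + 0 = 2)
u(h, S) = 6 (u(h, S) = 5 - 1*(-1) = 5 + 1 = 6)
j(x) = 2 + x (j(x) = -8 + ((x + 6) + 4) = -8 + ((6 + x) + 4) = -8 + (10 + x) = 2 + x)
G = 9 (G = 6 + 3 = 9)
(-47 + ((G + j(-5)) - 9))² = (-47 + ((9 + (2 - 5)) - 9))² = (-47 + ((9 - 3) - 9))² = (-47 + (6 - 9))² = (-47 - 3)² = (-50)² = 2500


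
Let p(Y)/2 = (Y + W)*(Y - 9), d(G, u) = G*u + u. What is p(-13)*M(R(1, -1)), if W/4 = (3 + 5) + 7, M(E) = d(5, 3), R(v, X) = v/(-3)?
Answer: -37224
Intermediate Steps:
R(v, X) = -v/3 (R(v, X) = v*(-⅓) = -v/3)
d(G, u) = u + G*u
M(E) = 18 (M(E) = 3*(1 + 5) = 3*6 = 18)
W = 60 (W = 4*((3 + 5) + 7) = 4*(8 + 7) = 4*15 = 60)
p(Y) = 2*(-9 + Y)*(60 + Y) (p(Y) = 2*((Y + 60)*(Y - 9)) = 2*((60 + Y)*(-9 + Y)) = 2*((-9 + Y)*(60 + Y)) = 2*(-9 + Y)*(60 + Y))
p(-13)*M(R(1, -1)) = (-1080 + 2*(-13)² + 102*(-13))*18 = (-1080 + 2*169 - 1326)*18 = (-1080 + 338 - 1326)*18 = -2068*18 = -37224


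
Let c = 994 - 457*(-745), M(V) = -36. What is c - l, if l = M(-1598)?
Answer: 341495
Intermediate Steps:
l = -36
c = 341459 (c = 994 + 340465 = 341459)
c - l = 341459 - 1*(-36) = 341459 + 36 = 341495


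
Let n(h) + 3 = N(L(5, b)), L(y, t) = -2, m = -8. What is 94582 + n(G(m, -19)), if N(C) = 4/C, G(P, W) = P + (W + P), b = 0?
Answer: 94577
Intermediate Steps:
G(P, W) = W + 2*P (G(P, W) = P + (P + W) = W + 2*P)
n(h) = -5 (n(h) = -3 + 4/(-2) = -3 + 4*(-½) = -3 - 2 = -5)
94582 + n(G(m, -19)) = 94582 - 5 = 94577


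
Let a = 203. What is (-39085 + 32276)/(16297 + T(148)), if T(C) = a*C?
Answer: -6809/46341 ≈ -0.14693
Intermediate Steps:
T(C) = 203*C
(-39085 + 32276)/(16297 + T(148)) = (-39085 + 32276)/(16297 + 203*148) = -6809/(16297 + 30044) = -6809/46341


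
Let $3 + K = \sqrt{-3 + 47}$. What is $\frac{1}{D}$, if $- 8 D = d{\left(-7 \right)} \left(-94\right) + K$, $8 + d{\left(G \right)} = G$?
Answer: $- \frac{11256}{1979605} + \frac{16 \sqrt{11}}{1979605} \approx -0.0056592$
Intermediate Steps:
$d{\left(G \right)} = -8 + G$
$K = -3 + 2 \sqrt{11}$ ($K = -3 + \sqrt{-3 + 47} = -3 + \sqrt{44} = -3 + 2 \sqrt{11} \approx 3.6333$)
$D = - \frac{1407}{8} - \frac{\sqrt{11}}{4}$ ($D = - \frac{\left(-8 - 7\right) \left(-94\right) - \left(3 - 2 \sqrt{11}\right)}{8} = - \frac{\left(-15\right) \left(-94\right) - \left(3 - 2 \sqrt{11}\right)}{8} = - \frac{1410 - \left(3 - 2 \sqrt{11}\right)}{8} = - \frac{1407 + 2 \sqrt{11}}{8} = - \frac{1407}{8} - \frac{\sqrt{11}}{4} \approx -176.7$)
$\frac{1}{D} = \frac{1}{- \frac{1407}{8} - \frac{\sqrt{11}}{4}}$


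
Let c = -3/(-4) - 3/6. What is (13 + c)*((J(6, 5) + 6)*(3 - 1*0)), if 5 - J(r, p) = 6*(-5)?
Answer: 6519/4 ≈ 1629.8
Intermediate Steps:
J(r, p) = 35 (J(r, p) = 5 - 6*(-5) = 5 - 1*(-30) = 5 + 30 = 35)
c = ¼ (c = -3*(-¼) - 3*⅙ = ¾ - ½ = ¼ ≈ 0.25000)
(13 + c)*((J(6, 5) + 6)*(3 - 1*0)) = (13 + ¼)*((35 + 6)*(3 - 1*0)) = 53*(41*(3 + 0))/4 = 53*(41*3)/4 = (53/4)*123 = 6519/4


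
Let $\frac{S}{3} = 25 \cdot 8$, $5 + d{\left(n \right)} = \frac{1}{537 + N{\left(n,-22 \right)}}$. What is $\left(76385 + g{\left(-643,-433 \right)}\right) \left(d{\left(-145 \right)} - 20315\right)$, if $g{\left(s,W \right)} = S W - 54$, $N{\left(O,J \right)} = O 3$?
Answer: $\frac{380265004691}{102} \approx 3.7281 \cdot 10^{9}$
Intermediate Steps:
$N{\left(O,J \right)} = 3 O$
$d{\left(n \right)} = -5 + \frac{1}{537 + 3 n}$
$S = 600$ ($S = 3 \cdot 25 \cdot 8 = 3 \cdot 200 = 600$)
$g{\left(s,W \right)} = -54 + 600 W$ ($g{\left(s,W \right)} = 600 W - 54 = -54 + 600 W$)
$\left(76385 + g{\left(-643,-433 \right)}\right) \left(d{\left(-145 \right)} - 20315\right) = \left(76385 + \left(-54 + 600 \left(-433\right)\right)\right) \left(\frac{-2684 - -2175}{3 \left(179 - 145\right)} - 20315\right) = \left(76385 - 259854\right) \left(\frac{-2684 + 2175}{3 \cdot 34} - 20315\right) = \left(76385 - 259854\right) \left(\frac{1}{3} \cdot \frac{1}{34} \left(-509\right) - 20315\right) = - 183469 \left(- \frac{509}{102} - 20315\right) = \left(-183469\right) \left(- \frac{2072639}{102}\right) = \frac{380265004691}{102}$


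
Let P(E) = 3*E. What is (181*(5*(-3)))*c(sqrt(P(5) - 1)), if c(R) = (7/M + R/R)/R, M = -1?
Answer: 8145*sqrt(14)/7 ≈ 4353.7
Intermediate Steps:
c(R) = -6/R (c(R) = (7/(-1) + R/R)/R = (7*(-1) + 1)/R = (-7 + 1)/R = -6/R)
(181*(5*(-3)))*c(sqrt(P(5) - 1)) = (181*(5*(-3)))*(-6/sqrt(3*5 - 1)) = (181*(-15))*(-6/sqrt(15 - 1)) = -(-16290)/(sqrt(14)) = -(-16290)*sqrt(14)/14 = -(-8145)*sqrt(14)/7 = 8145*sqrt(14)/7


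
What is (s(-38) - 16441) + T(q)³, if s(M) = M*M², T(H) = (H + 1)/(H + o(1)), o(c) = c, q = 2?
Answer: -71312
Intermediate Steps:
T(H) = 1 (T(H) = (H + 1)/(H + 1) = (1 + H)/(1 + H) = 1)
s(M) = M³
(s(-38) - 16441) + T(q)³ = ((-38)³ - 16441) + 1³ = (-54872 - 16441) + 1 = -71313 + 1 = -71312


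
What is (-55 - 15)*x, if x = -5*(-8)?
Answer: -2800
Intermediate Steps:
x = 40
(-55 - 15)*x = (-55 - 15)*40 = -70*40 = -2800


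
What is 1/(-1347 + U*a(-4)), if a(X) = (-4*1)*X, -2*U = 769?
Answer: -1/7499 ≈ -0.00013335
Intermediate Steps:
U = -769/2 (U = -½*769 = -769/2 ≈ -384.50)
a(X) = -4*X
1/(-1347 + U*a(-4)) = 1/(-1347 - (-1538)*(-4)) = 1/(-1347 - 769/2*16) = 1/(-1347 - 6152) = 1/(-7499) = -1/7499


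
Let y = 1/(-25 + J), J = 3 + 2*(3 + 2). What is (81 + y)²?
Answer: 942841/144 ≈ 6547.5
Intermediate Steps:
J = 13 (J = 3 + 2*5 = 3 + 10 = 13)
y = -1/12 (y = 1/(-25 + 13) = 1/(-12) = -1/12 ≈ -0.083333)
(81 + y)² = (81 - 1/12)² = (971/12)² = 942841/144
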